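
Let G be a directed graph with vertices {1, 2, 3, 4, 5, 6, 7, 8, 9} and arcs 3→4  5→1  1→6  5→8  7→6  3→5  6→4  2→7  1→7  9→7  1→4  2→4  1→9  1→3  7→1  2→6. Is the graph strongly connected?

No

There is no directed path from 4 to 2, so the graph is not strongly connected.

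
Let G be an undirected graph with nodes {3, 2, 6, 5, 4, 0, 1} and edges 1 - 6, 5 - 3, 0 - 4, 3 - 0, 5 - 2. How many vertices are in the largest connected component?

5

Starting from 1 we can reach 1, 6. That is one component of size 2.
Starting from 0 we can reach 0, 2, 3, 4, 5. That is one component of size 5.
The largest has 5 vertices.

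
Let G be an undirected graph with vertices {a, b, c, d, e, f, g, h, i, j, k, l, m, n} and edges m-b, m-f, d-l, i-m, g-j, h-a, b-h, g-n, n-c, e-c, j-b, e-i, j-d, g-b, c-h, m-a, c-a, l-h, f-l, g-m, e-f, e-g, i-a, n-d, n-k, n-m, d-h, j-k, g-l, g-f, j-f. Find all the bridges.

The edges on the cycle e-g-n-d-l-f-e are not bridges since each lies on that cycle.
Every edge lies on some cycle, so there are no bridges.

none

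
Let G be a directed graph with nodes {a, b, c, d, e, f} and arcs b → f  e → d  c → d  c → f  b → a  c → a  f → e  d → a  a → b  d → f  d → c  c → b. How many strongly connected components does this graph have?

{a, b, c, d, e, f} are all mutually reachable — one SCC of size 6.
That gives 1 strongly connected component.

1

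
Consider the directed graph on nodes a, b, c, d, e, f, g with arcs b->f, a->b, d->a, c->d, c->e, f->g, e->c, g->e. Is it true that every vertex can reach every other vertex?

From g we can reach every vertex (a, b, c, d, e, f, g), and every vertex can reach g (a, b, c, d, e, f, g). So the whole graph is one strongly connected component.

Yes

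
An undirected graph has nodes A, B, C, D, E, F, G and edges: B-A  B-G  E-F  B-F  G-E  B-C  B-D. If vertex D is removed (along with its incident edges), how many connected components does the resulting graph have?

With D gone, the remaining components are: {A, B, C, E, F, G}.
That is 1 component.

1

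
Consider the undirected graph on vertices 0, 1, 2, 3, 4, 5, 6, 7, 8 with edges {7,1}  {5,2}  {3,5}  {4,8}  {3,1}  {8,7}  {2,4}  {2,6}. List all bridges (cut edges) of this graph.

2-6

The edges on the cycle 3-5-2-4-8-7-1-3 are not bridges since each lies on that cycle.
But removing 2–6 disconnects 2 from 6 — this is a bridge.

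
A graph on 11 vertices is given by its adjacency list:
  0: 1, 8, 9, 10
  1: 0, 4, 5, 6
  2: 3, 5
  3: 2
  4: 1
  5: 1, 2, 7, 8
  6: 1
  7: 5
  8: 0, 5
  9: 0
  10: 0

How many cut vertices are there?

4

Removing 0 increases the component count from 1 to 3, so 0 is a cut vertex.
Removing 1 increases the component count from 1 to 3, so 1 is a cut vertex.
Removing 2 increases the component count from 1 to 2, so 2 is a cut vertex.
Likewise 5 is a cut vertex.
By contrast removing 7 leaves 1 component; it is not a cut vertex. No other vertex is a cut vertex either.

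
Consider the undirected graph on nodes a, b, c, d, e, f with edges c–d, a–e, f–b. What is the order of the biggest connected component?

2

Starting from c we can reach c, d. That is one component of size 2.
Starting from b we can reach b, f. That is one component of size 2.
Starting from a we can reach a, e. That is one component of size 2.
The largest has 2 vertices.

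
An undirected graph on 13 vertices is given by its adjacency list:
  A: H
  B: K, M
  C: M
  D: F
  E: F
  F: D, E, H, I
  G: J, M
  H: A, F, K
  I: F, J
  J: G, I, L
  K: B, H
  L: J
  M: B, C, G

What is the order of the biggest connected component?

13

Starting from A we can reach A, B, C, D, E, F, G, H, I, J, K, L, M. That is one component of size 13.
The largest has 13 vertices.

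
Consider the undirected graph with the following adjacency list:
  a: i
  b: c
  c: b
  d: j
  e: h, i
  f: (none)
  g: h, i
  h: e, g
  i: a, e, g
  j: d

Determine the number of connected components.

4

f is isolated — a component by itself.
Starting from b we can reach b, c. That is one component of size 2.
Starting from d we can reach d, j. That is one component of size 2.
Starting from a we can reach a, e, g, h, i. That is one component of size 5.
Total: 4 components.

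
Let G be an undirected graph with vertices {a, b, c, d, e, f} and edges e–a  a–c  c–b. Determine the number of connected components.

f is isolated — a component by itself.
d is isolated — a component by itself.
Starting from a we can reach a, b, c, e. That is one component of size 4.
Total: 3 components.

3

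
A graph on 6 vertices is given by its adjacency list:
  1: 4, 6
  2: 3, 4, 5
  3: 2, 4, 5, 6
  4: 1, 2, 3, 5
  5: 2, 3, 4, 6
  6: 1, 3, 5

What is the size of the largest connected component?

Starting from 1 we can reach 1, 2, 3, 4, 5, 6. That is one component of size 6.
The largest has 6 vertices.

6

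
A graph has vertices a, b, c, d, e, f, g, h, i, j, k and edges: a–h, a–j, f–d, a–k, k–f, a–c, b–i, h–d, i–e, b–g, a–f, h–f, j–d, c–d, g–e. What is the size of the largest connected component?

Starting from b we can reach b, e, g, i. That is one component of size 4.
Starting from a we can reach a, c, d, f, h, j, k. That is one component of size 7.
The largest has 7 vertices.

7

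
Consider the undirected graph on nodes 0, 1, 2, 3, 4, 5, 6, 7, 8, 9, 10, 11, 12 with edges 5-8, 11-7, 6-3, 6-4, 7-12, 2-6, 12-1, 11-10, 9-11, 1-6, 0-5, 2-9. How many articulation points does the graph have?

3

Removing 5 increases the component count from 2 to 3, so 5 is a cut vertex.
Removing 6 increases the component count from 2 to 4, so 6 is a cut vertex.
Removing 11 increases the component count from 2 to 3, so 11 is a cut vertex.
By contrast removing 7 leaves 2 components; it is not a cut vertex. No other vertex is a cut vertex either.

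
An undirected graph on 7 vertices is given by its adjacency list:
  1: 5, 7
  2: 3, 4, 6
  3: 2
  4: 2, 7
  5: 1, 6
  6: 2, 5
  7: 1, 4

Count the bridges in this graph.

1

The edges on the cycle 6-2-4-7-1-5-6 are not bridges since each lies on that cycle.
But removing 2-3 disconnects 2 from 3 — this is a bridge.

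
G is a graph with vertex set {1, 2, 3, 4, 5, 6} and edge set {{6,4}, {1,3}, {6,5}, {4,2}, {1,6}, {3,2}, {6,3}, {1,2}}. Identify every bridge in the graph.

The edges on the cycle 1-6-4-2-3-1 are not bridges since each lies on that cycle.
But removing 6—5 disconnects 6 from 5 — this is a bridge.

5-6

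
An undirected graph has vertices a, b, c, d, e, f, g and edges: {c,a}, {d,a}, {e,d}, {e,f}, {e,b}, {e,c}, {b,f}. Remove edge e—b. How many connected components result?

2

e and b are still connected via e-f-b, so the component count stays at 2.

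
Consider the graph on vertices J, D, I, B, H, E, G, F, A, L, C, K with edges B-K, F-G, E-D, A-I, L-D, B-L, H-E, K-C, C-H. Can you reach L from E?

Yes

From E we can reach B, C, D, E, H, K, L, which includes L.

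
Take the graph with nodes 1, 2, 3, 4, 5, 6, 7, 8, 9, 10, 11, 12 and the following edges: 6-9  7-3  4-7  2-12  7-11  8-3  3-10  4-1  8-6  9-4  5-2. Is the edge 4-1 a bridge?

Yes

Removing 4-1 leaves no path between 4 and 1: the component count goes from 2 to 3. So it is a bridge.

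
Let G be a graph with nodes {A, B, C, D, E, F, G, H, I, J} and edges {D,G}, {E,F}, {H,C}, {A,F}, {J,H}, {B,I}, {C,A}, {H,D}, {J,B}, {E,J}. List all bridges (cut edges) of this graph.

B-I, B-J, D-G, D-H

The edges on the cycle E-J-H-C-A-F-E are not bridges since each lies on that cycle.
But removing G - D disconnects G from D; removing J - B disconnects J from B; removing I - B disconnects I from B; removing H - D disconnects H from D — these are bridges.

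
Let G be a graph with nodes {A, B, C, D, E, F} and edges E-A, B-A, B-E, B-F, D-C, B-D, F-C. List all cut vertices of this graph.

B

Removing B increases the component count from 1 to 2, so B is a cut vertex.
By contrast removing C leaves 1 component; it is not a cut vertex. No other vertex is a cut vertex either.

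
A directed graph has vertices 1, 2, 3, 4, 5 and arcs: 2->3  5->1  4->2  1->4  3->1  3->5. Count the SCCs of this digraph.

{1, 2, 3, 4, 5} are all mutually reachable — one SCC of size 5.
That gives 1 strongly connected component.

1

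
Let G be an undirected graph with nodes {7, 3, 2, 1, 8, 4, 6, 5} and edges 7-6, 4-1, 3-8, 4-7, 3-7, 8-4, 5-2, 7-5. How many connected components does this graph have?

1

Starting from 1 we can reach 1, 2, 3, 4, 5, 6, 7, 8. That is one component of size 8.
Total: 1 component.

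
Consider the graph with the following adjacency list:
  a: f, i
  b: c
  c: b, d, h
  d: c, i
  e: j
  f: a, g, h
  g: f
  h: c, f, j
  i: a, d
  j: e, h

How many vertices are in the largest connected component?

Starting from a we can reach a, b, c, d, e, f, g, h, i, j. That is one component of size 10.
The largest has 10 vertices.

10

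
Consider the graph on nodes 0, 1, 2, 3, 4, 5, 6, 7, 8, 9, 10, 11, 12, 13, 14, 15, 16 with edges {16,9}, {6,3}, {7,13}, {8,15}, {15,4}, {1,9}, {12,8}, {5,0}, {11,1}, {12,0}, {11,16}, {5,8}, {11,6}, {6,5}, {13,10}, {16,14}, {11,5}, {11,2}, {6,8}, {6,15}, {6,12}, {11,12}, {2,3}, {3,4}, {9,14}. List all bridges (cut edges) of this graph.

10-13, 13-7

The edges on the cycle 11-1-9-14-16-11 are not bridges since each lies on that cycle.
But removing 7–13 disconnects 7 from 13; removing 10–13 disconnects 10 from 13 — these are bridges.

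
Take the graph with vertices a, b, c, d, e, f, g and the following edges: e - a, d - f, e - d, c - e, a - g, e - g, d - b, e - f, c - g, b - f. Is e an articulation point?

Yes

Deleting e raises the number of components from 1 to 2, so e is a cut vertex.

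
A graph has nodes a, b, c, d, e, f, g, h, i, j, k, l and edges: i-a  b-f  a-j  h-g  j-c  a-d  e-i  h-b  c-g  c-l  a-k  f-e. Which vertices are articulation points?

Removing a increases the component count from 1 to 3, so a is a cut vertex.
Removing c increases the component count from 1 to 2, so c is a cut vertex.
By contrast removing l leaves 1 component; it is not a cut vertex. No other vertex is a cut vertex either.

a, c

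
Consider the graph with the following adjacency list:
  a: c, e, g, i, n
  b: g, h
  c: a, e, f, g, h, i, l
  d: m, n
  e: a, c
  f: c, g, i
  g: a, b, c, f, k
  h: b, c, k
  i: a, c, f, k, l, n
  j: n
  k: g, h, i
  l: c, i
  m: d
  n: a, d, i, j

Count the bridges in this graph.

The edges on the cycle a-n-i-a are not bridges since each lies on that cycle.
But removing d-m disconnects d from m; removing n-d disconnects n from d; removing n-j disconnects n from j — these are bridges.
That makes 3 bridges.

3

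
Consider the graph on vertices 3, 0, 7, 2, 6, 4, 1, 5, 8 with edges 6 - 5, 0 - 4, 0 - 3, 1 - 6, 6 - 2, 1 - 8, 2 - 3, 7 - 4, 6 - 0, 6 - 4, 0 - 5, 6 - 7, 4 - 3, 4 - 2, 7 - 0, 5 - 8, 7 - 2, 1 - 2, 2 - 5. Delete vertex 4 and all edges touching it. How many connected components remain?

1

With 4 gone, the remaining components are: {0, 1, 2, 3, 5, 6, 7, 8}.
That is 1 component.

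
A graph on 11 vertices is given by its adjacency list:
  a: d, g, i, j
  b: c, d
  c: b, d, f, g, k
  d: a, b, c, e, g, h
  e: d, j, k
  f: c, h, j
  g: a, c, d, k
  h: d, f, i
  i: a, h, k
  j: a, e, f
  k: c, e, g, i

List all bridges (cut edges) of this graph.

The edges on the cycle d-h-i-a-d are not bridges since each lies on that cycle.
Every edge lies on some cycle, so there are no bridges.

none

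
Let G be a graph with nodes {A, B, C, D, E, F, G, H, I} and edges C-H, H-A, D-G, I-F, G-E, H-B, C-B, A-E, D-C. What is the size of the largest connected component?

Starting from F we can reach F, I. That is one component of size 2.
Starting from A we can reach A, B, C, D, E, G, H. That is one component of size 7.
The largest has 7 vertices.

7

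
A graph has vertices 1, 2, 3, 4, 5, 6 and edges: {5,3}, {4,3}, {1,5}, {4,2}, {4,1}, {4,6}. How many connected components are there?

1

Starting from 1 we can reach 1, 2, 3, 4, 5, 6. That is one component of size 6.
Total: 1 component.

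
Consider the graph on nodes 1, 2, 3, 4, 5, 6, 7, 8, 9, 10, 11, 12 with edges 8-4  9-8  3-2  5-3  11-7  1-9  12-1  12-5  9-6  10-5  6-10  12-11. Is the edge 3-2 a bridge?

Removing 3-2 leaves no path between 3 and 2: the component count goes from 1 to 2. So it is a bridge.

Yes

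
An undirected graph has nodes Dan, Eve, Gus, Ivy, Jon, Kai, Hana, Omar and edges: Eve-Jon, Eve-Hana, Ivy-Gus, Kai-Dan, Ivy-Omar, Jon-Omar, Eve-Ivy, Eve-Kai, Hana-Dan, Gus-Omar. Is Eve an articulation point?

Yes

Deleting Eve raises the number of components from 1 to 2, so Eve is a cut vertex.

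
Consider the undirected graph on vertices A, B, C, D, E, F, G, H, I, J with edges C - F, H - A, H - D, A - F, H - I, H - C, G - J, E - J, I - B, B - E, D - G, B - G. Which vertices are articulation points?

Removing H increases the component count from 1 to 2, so H is a cut vertex.
By contrast removing J leaves 1 component; it is not a cut vertex. No other vertex is a cut vertex either.

H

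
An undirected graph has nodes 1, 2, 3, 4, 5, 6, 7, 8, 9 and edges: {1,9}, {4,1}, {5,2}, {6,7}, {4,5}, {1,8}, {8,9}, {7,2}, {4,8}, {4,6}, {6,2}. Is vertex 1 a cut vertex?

Deleting 1 leaves 2 components (was 2), so 1 is not a cut vertex.

No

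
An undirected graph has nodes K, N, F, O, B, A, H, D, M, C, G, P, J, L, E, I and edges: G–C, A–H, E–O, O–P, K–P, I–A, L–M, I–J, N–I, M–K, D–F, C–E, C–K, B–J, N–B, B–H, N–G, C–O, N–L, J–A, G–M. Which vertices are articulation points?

N

Removing N increases the component count from 2 to 3, so N is a cut vertex.
By contrast removing G leaves 2 components; it is not a cut vertex. No other vertex is a cut vertex either.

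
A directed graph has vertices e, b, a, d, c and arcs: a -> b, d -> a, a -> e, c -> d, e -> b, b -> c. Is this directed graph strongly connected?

From a we can reach every vertex (a, b, c, d, e), and every vertex can reach a (a, b, c, d, e). So the whole graph is one strongly connected component.

Yes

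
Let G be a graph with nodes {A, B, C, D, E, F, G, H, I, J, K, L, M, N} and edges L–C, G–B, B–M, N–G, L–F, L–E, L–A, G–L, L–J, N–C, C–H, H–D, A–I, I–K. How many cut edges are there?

The edges on the cycle N-G-L-C-N are not bridges since each lies on that cycle.
But removing H–D disconnects H from D; removing L–F disconnects L from F; removing I–A disconnects I from A; removing I–K disconnects I from K — these are bridges.
In total 10 edges are bridges.

10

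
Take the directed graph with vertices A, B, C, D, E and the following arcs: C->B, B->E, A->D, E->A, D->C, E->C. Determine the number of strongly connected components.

{A, B, C, D, E} are all mutually reachable — one SCC of size 5.
That gives 1 strongly connected component.

1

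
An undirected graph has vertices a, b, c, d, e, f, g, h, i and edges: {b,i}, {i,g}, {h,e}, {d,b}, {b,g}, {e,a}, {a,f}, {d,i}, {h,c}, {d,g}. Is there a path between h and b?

No

The component containing h is {a, c, e, f, h}, and b is not in it.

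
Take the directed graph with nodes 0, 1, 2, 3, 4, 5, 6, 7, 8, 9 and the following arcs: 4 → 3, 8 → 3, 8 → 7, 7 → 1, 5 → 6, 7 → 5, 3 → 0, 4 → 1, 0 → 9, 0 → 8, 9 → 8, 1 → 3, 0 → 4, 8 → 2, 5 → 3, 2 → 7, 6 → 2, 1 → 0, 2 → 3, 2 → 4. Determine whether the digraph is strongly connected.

Yes

From 5 we can reach every vertex (0, 1, 2, 3, 4, 5, 6, 7, 8, 9), and every vertex can reach 5 (0, 1, 2, 3, 4, 5, 6, 7, 8, 9). So the whole graph is one strongly connected component.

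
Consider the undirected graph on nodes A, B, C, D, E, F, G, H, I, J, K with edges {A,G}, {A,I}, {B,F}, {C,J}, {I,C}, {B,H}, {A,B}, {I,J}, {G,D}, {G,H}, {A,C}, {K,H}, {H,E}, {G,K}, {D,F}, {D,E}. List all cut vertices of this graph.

A

Removing A increases the component count from 1 to 2, so A is a cut vertex.
By contrast removing E leaves 1 component; it is not a cut vertex. No other vertex is a cut vertex either.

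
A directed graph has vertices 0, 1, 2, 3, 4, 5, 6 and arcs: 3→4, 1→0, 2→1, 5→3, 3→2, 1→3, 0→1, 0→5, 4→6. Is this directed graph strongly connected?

No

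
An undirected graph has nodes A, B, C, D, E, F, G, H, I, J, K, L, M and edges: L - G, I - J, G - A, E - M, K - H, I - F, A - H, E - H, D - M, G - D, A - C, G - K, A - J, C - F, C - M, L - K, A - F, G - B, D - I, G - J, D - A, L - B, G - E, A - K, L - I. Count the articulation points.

0

Removing G, for instance, still leaves 1 component. No single vertex removal increases the component count — the graph has no articulation points.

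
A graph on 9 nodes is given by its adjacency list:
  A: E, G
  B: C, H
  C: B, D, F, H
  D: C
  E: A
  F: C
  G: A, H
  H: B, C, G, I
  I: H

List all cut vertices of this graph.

A, C, G, H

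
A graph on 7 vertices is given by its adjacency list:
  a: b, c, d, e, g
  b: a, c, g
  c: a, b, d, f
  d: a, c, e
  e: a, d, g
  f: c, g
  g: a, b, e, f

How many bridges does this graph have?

0

The edges on the cycle f-g-e-d-c-f are not bridges since each lies on that cycle.
Every edge lies on some cycle, so there are no bridges.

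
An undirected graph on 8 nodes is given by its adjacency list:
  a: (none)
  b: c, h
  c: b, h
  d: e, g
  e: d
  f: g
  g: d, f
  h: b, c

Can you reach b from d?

No

The component containing d is {d, e, f, g}, and b is not in it.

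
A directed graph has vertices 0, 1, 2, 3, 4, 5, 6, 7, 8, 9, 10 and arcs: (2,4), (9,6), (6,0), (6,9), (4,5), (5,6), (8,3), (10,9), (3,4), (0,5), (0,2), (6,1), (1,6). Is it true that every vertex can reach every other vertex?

No

There is no directed path from 2 to 3, so the graph is not strongly connected.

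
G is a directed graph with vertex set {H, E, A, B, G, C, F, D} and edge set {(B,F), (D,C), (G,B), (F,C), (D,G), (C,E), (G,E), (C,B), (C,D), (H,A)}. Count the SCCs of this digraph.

4

{B, C, D, F, G} are all mutually reachable — one SCC of size 5.
{E} is an SCC by itself.
{A} is an SCC by itself.
{H} is an SCC by itself.
That gives 4 strongly connected components.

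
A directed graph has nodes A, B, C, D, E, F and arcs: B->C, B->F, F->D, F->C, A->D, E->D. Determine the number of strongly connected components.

6

{B} is an SCC by itself.
{A} is an SCC by itself.
{E} is an SCC by itself.
{C} is an SCC by itself.
{F} is an SCC by itself.
(and 1 more singleton SCC)
That gives 6 strongly connected components.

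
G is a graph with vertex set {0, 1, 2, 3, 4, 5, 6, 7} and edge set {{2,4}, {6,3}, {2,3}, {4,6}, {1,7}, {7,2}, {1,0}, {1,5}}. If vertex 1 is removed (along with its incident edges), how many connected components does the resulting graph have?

With 1 gone, the remaining components are: {0}; {5}; {2, 3, 4, 6, 7}.
That is 3 components.

3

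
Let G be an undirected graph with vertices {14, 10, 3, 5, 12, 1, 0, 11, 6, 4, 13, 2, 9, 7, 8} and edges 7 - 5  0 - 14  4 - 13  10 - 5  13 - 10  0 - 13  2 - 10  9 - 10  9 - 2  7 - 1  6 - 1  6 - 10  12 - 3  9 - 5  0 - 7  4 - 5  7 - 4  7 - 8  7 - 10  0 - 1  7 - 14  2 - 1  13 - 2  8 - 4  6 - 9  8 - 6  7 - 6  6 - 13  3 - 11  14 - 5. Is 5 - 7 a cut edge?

No

After removing 5 - 7, the path 5-4-7 still connects them, so the edge is not a bridge.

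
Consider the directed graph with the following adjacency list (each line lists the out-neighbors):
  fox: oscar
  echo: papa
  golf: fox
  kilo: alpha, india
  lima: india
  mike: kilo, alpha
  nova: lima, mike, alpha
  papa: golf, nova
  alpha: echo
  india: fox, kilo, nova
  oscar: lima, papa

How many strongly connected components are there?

{fox, echo, golf, kilo, lima, mike, nova, papa, alpha, india, oscar} are all mutually reachable — one SCC of size 11.
That gives 1 strongly connected component.

1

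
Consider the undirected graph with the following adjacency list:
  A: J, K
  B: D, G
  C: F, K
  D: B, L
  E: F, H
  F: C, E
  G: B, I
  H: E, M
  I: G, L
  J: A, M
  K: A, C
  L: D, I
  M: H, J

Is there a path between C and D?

The component containing C is {A, C, E, F, H, J, K, M}, and D is not in it.

No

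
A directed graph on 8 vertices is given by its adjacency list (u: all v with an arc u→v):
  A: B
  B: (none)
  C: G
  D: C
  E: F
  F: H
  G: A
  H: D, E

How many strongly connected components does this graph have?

6

{E, F, H} are all mutually reachable — one SCC of size 3.
{A} is an SCC by itself.
{C} is an SCC by itself.
{B} is an SCC by itself.
{D} is an SCC by itself.
(and 1 more singleton SCC)
That gives 6 strongly connected components.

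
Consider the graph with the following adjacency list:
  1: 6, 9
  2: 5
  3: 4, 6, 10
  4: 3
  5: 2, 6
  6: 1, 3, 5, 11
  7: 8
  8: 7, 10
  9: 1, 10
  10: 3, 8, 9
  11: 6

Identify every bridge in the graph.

The edges on the cycle 9-10-3-6-1-9 are not bridges since each lies on that cycle.
But removing 4-3 disconnects 4 from 3; removing 6-11 disconnects 6 from 11; removing 6-5 disconnects 6 from 5; removing 2-5 disconnects 2 from 5 — these are bridges.
In total 6 edges are bridges.

10-8, 11-6, 2-5, 3-4, 5-6, 7-8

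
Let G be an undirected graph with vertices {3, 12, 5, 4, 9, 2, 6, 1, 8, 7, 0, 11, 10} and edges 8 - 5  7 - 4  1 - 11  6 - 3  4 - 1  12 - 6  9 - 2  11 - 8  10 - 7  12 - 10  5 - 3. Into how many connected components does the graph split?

0 is isolated — a component by itself.
Starting from 2 we can reach 2, 9. That is one component of size 2.
Starting from 1 we can reach 1, 3, 4, 5, 6, 7, 8, 10, 11, 12. That is one component of size 10.
Total: 3 components.

3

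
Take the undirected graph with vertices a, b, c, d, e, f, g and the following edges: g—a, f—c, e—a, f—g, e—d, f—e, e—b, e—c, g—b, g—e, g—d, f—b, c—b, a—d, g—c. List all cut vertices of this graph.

Removing b, for instance, still leaves 1 component. No single vertex removal increases the component count — the graph has no articulation points.

none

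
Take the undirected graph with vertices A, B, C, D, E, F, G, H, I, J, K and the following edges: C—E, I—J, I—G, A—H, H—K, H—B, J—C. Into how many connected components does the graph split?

4

F is isolated — a component by itself.
D is isolated — a component by itself.
Starting from A we can reach A, B, H, K. That is one component of size 4.
Starting from C we can reach C, E, G, I, J. That is one component of size 5.
Total: 4 components.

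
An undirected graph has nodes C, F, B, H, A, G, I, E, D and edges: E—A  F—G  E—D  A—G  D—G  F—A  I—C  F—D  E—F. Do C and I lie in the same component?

Yes

From C we can reach C, I, which includes I.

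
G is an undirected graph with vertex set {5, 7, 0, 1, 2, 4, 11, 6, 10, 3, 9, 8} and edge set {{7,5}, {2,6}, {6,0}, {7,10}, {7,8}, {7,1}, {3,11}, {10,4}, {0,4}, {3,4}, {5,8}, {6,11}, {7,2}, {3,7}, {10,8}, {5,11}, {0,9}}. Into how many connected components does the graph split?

1

Starting from 0 we can reach 0, 1, 2, 3, 4, 5, 6, 7, 8, 9, 10, 11. That is one component of size 12.
Total: 1 component.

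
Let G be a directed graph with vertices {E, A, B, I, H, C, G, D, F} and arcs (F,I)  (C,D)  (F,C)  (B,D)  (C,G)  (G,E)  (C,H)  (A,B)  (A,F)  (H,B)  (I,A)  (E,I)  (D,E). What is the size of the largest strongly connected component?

9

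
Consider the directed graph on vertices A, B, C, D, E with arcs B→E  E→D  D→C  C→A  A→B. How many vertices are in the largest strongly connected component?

5

{A, B, C, D, E} are all mutually reachable — one SCC of size 5.
The largest has 5 vertices.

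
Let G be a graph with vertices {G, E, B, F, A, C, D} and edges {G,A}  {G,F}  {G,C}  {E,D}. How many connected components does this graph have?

B is isolated — a component by itself.
Starting from D we can reach D, E. That is one component of size 2.
Starting from A we can reach A, C, F, G. That is one component of size 4.
Total: 3 components.

3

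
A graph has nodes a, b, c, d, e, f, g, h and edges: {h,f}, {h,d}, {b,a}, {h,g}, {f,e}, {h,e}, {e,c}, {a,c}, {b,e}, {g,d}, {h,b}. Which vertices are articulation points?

h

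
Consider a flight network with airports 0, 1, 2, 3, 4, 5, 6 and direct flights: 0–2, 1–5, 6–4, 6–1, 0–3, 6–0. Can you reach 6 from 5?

Yes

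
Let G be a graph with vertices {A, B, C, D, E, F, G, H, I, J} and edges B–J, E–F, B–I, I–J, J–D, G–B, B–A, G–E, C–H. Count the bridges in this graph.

The edges on the cycle B-I-J-B are not bridges since each lies on that cycle.
But removing E–F disconnects E from F; removing C–H disconnects C from H; removing E–G disconnects E from G; removing A–B disconnects A from B — these are bridges.
In total 6 edges are bridges.

6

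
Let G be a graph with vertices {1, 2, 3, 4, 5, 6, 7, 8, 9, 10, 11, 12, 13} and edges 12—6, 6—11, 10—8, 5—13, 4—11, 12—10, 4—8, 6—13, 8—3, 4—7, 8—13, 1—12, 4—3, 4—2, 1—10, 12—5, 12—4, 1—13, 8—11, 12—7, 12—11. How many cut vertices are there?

1

Removing 4 increases the component count from 2 to 3, so 4 is a cut vertex.
By contrast removing 13 leaves 2 components; it is not a cut vertex. No other vertex is a cut vertex either.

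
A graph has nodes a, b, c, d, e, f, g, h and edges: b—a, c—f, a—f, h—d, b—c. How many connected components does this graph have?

e is isolated — a component by itself.
g is isolated — a component by itself.
Starting from d we can reach d, h. That is one component of size 2.
Starting from a we can reach a, b, c, f. That is one component of size 4.
Total: 4 components.

4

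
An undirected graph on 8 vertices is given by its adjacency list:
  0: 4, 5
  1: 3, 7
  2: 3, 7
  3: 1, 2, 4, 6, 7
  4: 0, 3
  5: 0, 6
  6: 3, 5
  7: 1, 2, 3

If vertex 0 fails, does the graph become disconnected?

No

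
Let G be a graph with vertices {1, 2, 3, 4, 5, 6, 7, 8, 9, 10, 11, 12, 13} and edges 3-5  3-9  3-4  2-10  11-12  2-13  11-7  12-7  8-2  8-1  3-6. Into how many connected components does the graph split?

3

Starting from 7 we can reach 7, 11, 12. That is one component of size 3.
Starting from 1 we can reach 1, 2, 8, 10, 13. That is one component of size 5.
Starting from 3 we can reach 3, 4, 5, 6, 9. That is one component of size 5.
Total: 3 components.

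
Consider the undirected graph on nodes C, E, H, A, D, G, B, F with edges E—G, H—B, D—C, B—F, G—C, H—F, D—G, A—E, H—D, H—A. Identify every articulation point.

Removing H increases the component count from 1 to 2, so H is a cut vertex.
By contrast removing F leaves 1 component; it is not a cut vertex. No other vertex is a cut vertex either.

H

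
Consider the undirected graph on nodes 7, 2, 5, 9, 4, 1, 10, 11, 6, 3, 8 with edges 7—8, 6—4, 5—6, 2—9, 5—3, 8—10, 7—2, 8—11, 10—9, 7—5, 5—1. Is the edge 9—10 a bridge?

After removing 9—10, the path 9-2-7-8-10 still connects them, so the edge is not a bridge.

No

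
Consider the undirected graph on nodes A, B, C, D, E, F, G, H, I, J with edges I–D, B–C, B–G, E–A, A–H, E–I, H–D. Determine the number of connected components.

4

J is isolated — a component by itself.
F is isolated — a component by itself.
Starting from B we can reach B, C, G. That is one component of size 3.
Starting from A we can reach A, D, E, H, I. That is one component of size 5.
Total: 4 components.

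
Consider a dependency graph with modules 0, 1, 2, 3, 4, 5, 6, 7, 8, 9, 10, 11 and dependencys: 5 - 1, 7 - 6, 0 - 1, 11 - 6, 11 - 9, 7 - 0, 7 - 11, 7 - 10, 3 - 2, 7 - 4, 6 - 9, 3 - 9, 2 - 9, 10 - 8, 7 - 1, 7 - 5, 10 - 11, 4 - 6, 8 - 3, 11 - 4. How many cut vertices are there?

1

Removing 7 increases the component count from 1 to 2, so 7 is a cut vertex.
By contrast removing 10 leaves 1 component; it is not a cut vertex. No other vertex is a cut vertex either.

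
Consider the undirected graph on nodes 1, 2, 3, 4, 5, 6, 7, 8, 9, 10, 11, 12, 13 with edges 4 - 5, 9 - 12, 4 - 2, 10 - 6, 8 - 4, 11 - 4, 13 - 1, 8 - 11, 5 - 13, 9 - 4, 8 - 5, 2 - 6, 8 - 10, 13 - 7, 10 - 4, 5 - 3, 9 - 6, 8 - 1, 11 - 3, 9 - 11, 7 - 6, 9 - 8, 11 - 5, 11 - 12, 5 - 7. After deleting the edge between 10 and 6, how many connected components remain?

1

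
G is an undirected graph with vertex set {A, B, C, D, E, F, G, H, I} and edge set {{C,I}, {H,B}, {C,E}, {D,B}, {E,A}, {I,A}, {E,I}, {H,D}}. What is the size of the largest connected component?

F is isolated — a component by itself.
G is isolated — a component by itself.
Starting from B we can reach B, D, H. That is one component of size 3.
Starting from A we can reach A, C, E, I. That is one component of size 4.
The largest has 4 vertices.

4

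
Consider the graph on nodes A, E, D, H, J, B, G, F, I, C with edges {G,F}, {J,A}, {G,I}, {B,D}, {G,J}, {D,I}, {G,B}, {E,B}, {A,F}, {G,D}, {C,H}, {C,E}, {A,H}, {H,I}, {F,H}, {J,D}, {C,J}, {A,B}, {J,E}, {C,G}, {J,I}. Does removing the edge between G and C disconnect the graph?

After removing G–C, the path G-J-C still connects them, so the edge is not a bridge.

No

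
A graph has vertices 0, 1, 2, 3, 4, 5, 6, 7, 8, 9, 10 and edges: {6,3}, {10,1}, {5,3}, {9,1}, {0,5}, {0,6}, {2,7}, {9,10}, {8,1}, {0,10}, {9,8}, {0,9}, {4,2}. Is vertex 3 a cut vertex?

Deleting 3 leaves 2 components (was 2), so 3 is not a cut vertex.

No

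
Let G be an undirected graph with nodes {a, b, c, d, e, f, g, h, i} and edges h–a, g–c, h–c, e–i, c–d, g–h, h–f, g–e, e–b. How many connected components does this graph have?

Starting from a we can reach a, b, c, d, e, f, g, h, i. That is one component of size 9.
Total: 1 component.

1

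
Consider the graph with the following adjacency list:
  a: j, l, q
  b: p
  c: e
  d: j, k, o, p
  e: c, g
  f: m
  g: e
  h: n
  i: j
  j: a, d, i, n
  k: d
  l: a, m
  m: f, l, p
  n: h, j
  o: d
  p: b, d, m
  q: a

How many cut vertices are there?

7

Removing a increases the component count from 2 to 3, so a is a cut vertex.
Removing d increases the component count from 2 to 4, so d is a cut vertex.
Removing e increases the component count from 2 to 3, so e is a cut vertex.
Likewise j, m, n, p are cut vertices.
By contrast removing l leaves 2 components; it is not a cut vertex. No other vertex is a cut vertex either.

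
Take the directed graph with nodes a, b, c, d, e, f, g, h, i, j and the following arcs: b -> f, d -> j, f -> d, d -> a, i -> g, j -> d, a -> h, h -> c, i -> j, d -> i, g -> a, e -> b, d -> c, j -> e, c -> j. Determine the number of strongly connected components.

1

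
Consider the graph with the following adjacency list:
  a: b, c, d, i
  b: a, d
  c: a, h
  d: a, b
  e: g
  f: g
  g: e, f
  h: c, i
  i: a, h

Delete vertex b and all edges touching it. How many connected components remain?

With b gone, the remaining components are: {e, f, g}; {a, c, d, h, i}.
That is 2 components.

2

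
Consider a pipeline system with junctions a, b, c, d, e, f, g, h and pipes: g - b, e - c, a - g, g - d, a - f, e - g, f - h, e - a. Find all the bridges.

a-f, b-g, c-e, d-g, f-h

The edges on the cycle e-a-g-e are not bridges since each lies on that cycle.
But removing g - b disconnects g from b; removing e - c disconnects e from c; removing a - f disconnects a from f; removing f - h disconnects f from h — these are bridges.
In total 5 edges are bridges.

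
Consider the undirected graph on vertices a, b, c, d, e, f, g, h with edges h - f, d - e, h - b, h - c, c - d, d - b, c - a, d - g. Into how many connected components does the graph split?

1

Starting from a we can reach a, b, c, d, e, f, g, h. That is one component of size 8.
Total: 1 component.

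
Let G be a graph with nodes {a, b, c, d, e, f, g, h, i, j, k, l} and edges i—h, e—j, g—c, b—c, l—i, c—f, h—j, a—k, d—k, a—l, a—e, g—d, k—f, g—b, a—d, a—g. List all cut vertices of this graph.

a

Removing a increases the component count from 1 to 2, so a is a cut vertex.
By contrast removing d leaves 1 component; it is not a cut vertex. No other vertex is a cut vertex either.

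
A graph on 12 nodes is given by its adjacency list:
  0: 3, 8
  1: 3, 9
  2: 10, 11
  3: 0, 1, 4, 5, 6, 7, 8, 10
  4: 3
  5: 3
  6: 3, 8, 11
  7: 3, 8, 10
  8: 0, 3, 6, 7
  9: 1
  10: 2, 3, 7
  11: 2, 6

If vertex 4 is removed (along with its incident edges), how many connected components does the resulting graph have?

1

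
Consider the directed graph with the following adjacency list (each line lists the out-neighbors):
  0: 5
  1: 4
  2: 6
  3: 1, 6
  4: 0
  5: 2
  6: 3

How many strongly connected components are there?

1

{0, 1, 2, 3, 4, 5, 6} are all mutually reachable — one SCC of size 7.
That gives 1 strongly connected component.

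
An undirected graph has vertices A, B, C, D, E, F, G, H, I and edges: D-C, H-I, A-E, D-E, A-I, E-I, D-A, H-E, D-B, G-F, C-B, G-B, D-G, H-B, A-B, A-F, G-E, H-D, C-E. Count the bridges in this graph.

The edges on the cycle H-D-A-B-H are not bridges since each lies on that cycle.
Every edge lies on some cycle, so there are no bridges.

0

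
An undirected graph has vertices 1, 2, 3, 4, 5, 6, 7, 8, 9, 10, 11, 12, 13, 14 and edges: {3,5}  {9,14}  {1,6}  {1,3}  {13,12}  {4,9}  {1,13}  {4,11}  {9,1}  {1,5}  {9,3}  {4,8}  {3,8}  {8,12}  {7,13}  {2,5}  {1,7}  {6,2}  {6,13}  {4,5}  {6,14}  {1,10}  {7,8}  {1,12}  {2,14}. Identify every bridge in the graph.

1-10, 11-4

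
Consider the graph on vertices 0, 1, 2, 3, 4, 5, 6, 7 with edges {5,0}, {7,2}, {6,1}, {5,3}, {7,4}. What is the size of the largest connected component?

3

Starting from 1 we can reach 1, 6. That is one component of size 2.
Starting from 0 we can reach 0, 3, 5. That is one component of size 3.
Starting from 2 we can reach 2, 4, 7. That is one component of size 3.
The largest has 3 vertices.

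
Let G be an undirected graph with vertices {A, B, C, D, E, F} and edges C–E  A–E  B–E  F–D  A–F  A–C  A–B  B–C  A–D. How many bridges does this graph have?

0

The edges on the cycle A-B-C-A are not bridges since each lies on that cycle.
Every edge lies on some cycle, so there are no bridges.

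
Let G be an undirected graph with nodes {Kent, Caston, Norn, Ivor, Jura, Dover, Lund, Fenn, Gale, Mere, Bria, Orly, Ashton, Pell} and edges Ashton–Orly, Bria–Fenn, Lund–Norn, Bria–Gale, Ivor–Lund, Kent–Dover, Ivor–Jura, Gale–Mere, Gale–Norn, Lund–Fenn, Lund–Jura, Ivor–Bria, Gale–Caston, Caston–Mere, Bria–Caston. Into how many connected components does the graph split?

4

Pell is isolated — a component by itself.
Starting from Kent we can reach Kent, Dover. That is one component of size 2.
Starting from Orly we can reach Orly, Ashton. That is one component of size 2.
Starting from Bria we can reach Bria, Fenn, Gale, Ivor, Jura, Lund, Mere, Norn, Caston. That is one component of size 9.
Total: 4 components.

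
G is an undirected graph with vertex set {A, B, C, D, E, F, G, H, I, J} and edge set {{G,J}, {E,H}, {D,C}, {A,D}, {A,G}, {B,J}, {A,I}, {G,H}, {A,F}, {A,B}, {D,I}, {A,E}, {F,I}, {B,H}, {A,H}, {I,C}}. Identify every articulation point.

A

Removing A increases the component count from 1 to 2, so A is a cut vertex.
By contrast removing J leaves 1 component; it is not a cut vertex. No other vertex is a cut vertex either.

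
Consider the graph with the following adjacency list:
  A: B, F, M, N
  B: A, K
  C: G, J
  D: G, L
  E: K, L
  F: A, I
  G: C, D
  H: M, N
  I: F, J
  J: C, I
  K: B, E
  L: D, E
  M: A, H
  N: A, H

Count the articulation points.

1

Removing A increases the component count from 1 to 2, so A is a cut vertex.
By contrast removing K leaves 1 component; it is not a cut vertex. No other vertex is a cut vertex either.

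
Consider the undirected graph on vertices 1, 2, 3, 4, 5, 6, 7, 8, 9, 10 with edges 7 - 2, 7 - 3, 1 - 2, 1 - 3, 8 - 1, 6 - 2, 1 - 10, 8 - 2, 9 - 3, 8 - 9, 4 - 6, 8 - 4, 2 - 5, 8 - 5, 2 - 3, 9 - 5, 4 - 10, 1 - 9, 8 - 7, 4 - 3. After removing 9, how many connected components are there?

1

With 9 gone, the remaining components are: {1, 2, 3, 4, 5, 6, 7, 8, 10}.
That is 1 component.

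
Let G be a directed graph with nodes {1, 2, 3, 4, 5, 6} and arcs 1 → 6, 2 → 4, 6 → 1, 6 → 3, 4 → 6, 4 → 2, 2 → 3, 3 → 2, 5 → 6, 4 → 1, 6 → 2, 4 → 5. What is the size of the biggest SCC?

{1, 2, 3, 4, 5, 6} are all mutually reachable — one SCC of size 6.
The largest has 6 vertices.

6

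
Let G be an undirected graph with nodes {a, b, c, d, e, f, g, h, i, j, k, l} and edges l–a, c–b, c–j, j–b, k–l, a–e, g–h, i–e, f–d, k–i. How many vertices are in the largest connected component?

5

Starting from g we can reach g, h. That is one component of size 2.
Starting from d we can reach d, f. That is one component of size 2.
Starting from b we can reach b, c, j. That is one component of size 3.
Starting from a we can reach a, e, i, k, l. That is one component of size 5.
The largest has 5 vertices.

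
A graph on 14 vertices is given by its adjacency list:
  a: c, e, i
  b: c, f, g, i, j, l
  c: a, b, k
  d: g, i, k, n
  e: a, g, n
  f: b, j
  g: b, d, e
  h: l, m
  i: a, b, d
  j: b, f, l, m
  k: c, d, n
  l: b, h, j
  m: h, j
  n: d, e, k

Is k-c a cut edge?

No

After removing k-c, the path k-d-g-b-c still connects them, so the edge is not a bridge.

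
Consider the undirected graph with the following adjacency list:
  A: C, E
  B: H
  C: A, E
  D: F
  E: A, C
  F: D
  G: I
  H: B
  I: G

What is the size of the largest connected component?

Starting from D we can reach D, F. That is one component of size 2.
Starting from G we can reach G, I. That is one component of size 2.
Starting from B we can reach B, H. That is one component of size 2.
Starting from A we can reach A, C, E. That is one component of size 3.
The largest has 3 vertices.

3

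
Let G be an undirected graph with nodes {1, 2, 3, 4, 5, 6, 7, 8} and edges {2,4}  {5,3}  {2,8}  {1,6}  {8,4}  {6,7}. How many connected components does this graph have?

3

Starting from 3 we can reach 3, 5. That is one component of size 2.
Starting from 2 we can reach 2, 4, 8. That is one component of size 3.
Starting from 1 we can reach 1, 6, 7. That is one component of size 3.
Total: 3 components.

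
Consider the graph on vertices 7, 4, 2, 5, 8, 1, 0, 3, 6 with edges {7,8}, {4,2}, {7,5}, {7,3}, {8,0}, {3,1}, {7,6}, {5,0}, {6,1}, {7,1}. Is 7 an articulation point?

Yes

Deleting 7 raises the number of components from 2 to 3, so 7 is a cut vertex.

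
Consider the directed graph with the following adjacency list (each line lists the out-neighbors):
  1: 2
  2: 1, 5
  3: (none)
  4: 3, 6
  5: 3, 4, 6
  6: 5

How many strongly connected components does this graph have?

3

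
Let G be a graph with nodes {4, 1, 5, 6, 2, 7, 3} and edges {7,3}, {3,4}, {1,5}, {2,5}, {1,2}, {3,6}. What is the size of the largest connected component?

4

Starting from 1 we can reach 1, 2, 5. That is one component of size 3.
Starting from 3 we can reach 3, 4, 6, 7. That is one component of size 4.
The largest has 4 vertices.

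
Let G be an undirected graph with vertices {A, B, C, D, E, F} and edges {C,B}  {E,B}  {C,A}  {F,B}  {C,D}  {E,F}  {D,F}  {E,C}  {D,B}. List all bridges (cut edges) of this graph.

The edges on the cycle E-C-D-F-E are not bridges since each lies on that cycle.
But removing C - A disconnects C from A — this is a bridge.

A-C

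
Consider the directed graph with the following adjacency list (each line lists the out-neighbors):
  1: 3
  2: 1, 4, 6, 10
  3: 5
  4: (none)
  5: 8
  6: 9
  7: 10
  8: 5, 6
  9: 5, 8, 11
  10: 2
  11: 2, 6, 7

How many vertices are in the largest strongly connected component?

10

{1, 2, 3, 5, 6, 7, 8, 9, 10, 11} are all mutually reachable — one SCC of size 10.
{4} is an SCC by itself.
The largest has 10 vertices.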